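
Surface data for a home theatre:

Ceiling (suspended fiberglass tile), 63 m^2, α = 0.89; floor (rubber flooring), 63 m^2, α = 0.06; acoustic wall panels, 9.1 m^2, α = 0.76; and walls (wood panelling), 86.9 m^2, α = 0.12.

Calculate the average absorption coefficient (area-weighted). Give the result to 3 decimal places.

Total surface area S = 222.0 m^2.
Weighted sum Σ Sα = 77.194.
ᾱ = 77.194 / 222.0 = 0.348.

0.348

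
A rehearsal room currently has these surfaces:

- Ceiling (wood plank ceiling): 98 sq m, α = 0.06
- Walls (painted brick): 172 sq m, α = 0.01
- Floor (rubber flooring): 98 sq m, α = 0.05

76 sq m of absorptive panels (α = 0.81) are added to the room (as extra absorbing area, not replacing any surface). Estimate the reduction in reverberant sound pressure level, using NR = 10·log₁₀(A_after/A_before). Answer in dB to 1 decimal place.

7.7 dB

A_before = Σ Sᵢαᵢ = 98*0.06 + 172*0.01 + 98*0.05 = 12.500 sabins.
Added absorption = 76 × 0.81 = 61.560 sabins.
New total A_after = 74.060 sabins.
NR = 10·log₁₀(74.060/12.500) = 7.7 dB.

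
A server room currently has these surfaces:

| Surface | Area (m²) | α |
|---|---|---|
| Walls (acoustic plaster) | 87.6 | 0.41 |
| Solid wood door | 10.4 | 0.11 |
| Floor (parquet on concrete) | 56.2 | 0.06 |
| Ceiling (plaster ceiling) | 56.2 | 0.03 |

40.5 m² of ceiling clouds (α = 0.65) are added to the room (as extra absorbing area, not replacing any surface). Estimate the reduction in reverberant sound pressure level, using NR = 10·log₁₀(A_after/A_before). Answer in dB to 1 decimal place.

Total absorption A_before = 87.6*0.41 + 10.4*0.11 + 56.2*0.06 + 56.2*0.03
  = 35.916 + 1.144 + 3.372 + 1.686 = 42.118 m² sabins.
Treatment contributes 40.5·0.65 = 26.325 sabins.
A_after = 42.118 + 26.325 = 68.443 sabins.
NR = 10·log₁₀(68.443/42.118) = 2.1 dB.

2.1 dB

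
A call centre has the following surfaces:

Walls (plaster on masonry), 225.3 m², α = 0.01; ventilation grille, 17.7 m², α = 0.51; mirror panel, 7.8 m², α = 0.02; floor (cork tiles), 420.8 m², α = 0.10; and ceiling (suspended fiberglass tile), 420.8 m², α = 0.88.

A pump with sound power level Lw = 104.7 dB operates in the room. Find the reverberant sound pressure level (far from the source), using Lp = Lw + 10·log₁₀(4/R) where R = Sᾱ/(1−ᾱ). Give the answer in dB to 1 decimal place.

82.3 dB

A = 423.820 sabins; S = 1092.4 m².
ᾱ = 0.3880, so room constant R = A/(1−ᾱ) = 692.516 m².
Lp = Lw + 10 log₁₀(4/R) = 104.7 -22.38 = 82.3 dB.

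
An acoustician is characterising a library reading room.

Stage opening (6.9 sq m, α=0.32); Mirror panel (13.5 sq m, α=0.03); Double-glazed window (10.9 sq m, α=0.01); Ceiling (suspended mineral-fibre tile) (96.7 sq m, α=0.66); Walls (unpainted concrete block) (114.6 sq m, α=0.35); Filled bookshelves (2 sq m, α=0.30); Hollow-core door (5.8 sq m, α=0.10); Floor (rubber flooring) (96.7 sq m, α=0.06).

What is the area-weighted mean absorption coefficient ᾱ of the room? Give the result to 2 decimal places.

0.33

Total surface area S = 347.1 sq m.
A = 6.9*0.32 + 13.5*0.03 + 10.9*0.01 + 96.7*0.66 + 114.6*0.35 + 2*0.30 + 5.8*0.10 + 96.7*0.06 = 113.636 sabins.
ᾱ = A/S = 0.33.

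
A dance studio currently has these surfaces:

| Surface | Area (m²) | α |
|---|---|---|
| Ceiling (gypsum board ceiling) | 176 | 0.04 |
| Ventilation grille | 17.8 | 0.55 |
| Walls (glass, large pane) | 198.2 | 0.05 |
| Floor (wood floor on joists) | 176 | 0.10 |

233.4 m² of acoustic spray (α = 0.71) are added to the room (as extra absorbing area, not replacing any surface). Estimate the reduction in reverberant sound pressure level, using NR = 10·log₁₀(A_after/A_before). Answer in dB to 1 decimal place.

6.8 dB

Summing Sᵢαᵢ: 7.040 + 9.790 + 9.910 + 17.600 → A_before = 44.340 sabins.
Treatment contributes 233.4·0.71 = 165.714 sabins.
A_after = 44.340 + 165.714 = 210.054 sabins.
Reduction = 10 log₁₀(A_after/A_before) = 10 log₁₀(4.7373) = 6.8 dB.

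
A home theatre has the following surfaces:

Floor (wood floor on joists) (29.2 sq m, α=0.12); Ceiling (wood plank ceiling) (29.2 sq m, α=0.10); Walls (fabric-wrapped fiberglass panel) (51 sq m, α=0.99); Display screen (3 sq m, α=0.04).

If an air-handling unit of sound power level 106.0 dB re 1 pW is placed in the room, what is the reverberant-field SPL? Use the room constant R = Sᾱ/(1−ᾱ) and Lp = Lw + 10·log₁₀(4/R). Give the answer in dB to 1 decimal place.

91.4 dB

A = 57.034 sabins; S = 112.4 sq m.
ᾱ = 57.034/112.4 = 0.5074; R = Sᾱ/(1−ᾱ) = 57.034/(1−0.5074) = 115.782 sq m.
Lp = Lw + 10 log₁₀(4/R) = 106.0 -14.62 = 91.4 dB.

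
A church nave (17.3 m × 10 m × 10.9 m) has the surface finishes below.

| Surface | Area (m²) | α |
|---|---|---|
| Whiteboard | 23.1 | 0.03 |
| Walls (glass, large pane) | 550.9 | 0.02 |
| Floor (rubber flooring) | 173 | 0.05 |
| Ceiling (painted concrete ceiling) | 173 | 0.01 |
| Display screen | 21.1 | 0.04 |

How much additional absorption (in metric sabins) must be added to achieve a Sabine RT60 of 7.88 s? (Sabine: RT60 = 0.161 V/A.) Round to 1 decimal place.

15.6 sabins

Summing Sᵢαᵢ: 0.693 + 11.018 + 8.650 + 1.730 + 0.844 → A₁ = 22.935 sabins.
V = 1885.7 m³. Required absorption A₂ = 0.161 × 1885.7 / 7.88 = 38.528 sabins.
ΔA = A₂ − A₁ = 38.528 − 22.935 = 15.6 sabins.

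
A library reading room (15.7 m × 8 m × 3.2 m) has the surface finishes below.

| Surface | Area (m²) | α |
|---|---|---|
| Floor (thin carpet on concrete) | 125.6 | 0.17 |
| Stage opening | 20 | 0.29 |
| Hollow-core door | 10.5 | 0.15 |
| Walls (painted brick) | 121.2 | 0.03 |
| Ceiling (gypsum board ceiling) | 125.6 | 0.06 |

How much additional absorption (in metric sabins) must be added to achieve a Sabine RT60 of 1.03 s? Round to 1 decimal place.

22.9 sabins

Total absorption A₁ = 125.6*0.17 + 20*0.29 + 10.5*0.15 + 121.2*0.03 + 125.6*0.06
  = 21.352 + 5.800 + 1.575 + 3.636 + 7.536 = 39.899 m² sabins.
V = 401.92 m³. Required absorption A₂ = 0.161 × 401.92 / 1.03 = 62.824 sabins.
ΔA = A₂ − A₁ = 62.824 − 39.899 = 22.9 sabins.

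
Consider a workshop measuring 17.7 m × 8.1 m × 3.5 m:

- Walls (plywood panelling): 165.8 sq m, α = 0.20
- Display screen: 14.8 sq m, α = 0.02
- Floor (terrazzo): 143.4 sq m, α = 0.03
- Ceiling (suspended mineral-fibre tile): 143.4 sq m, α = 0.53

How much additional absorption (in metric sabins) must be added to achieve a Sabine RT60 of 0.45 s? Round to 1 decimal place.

65.8 sabins

Summing Sᵢαᵢ: 33.160 + 0.296 + 4.302 + 76.002 → A₁ = 113.760 sabins.
For T = 0.45 s, need A₂ = 0.161·V/T = 0.161·501.795/0.45 = 179.531 sabins.
ΔA = A₂ − A₁ = 179.531 − 113.760 = 65.8 sabins.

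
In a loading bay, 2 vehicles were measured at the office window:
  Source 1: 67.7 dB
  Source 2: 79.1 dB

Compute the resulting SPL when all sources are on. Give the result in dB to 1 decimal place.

Converting to relative power and adding: 10^(67.7/10) + 10^(79.1/10) = 8.717e+07.
Back to dB: 10·log₁₀ Σ = 79.4 dB.

79.4 dB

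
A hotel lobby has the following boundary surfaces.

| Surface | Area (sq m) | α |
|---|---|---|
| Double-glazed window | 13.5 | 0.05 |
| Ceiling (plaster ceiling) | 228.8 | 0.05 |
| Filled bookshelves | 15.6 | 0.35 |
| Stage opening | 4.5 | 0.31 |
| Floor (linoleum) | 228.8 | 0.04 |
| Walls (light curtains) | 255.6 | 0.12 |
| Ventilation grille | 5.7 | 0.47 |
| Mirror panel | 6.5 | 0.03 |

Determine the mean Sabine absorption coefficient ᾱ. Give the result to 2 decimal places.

S = Σ Sᵢ = 13.5 + 228.8 + 15.6 + 4.5 + 228.8 + 255.6 + 5.7 + 6.5 = 759.0 sq m.
Σ(Sᵢαᵢ) = 13.5*0.05 + 228.8*0.05 + 15.6*0.35 + 4.5*0.31 + 228.8*0.04 + 255.6*0.12 + 5.7*0.47 + 6.5*0.03 = 61.668.
ᾱ = A/S = 0.08.

0.08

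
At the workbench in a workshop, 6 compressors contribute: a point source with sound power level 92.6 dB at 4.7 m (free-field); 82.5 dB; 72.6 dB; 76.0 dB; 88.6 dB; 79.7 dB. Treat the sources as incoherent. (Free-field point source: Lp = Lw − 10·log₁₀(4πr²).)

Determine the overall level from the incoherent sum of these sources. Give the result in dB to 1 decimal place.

Source at 4.7 m: Lp = 92.6 − 10·log₁₀(4π·4.7²) = 92.6 − 10·log₁₀(277.591) = 68.2 dB.
Converting to relative power and adding: 10^(68.2/10) + 10^(82.5/10) + 10^(72.6/10) + 10^(76.0/10) + 10^(88.6/10) + 10^(79.7/10) = 1.06e+09.
L_total = 10·log₁₀(1.06e+09) = 90.3 dB.

90.3 dB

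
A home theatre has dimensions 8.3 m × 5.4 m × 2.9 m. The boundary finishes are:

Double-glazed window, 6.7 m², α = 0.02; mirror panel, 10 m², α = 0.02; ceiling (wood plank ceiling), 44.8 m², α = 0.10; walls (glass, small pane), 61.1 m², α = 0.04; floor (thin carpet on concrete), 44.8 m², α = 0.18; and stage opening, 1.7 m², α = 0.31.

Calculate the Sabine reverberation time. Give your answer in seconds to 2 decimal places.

Total absorption A = 6.7·0.02 + 10·0.02 + 44.8·0.10 + 61.1·0.04 + 44.8·0.18 + 1.7·0.31
  = 0.134 + 0.200 + 4.480 + 2.444 + 8.064 + 0.527 = 15.849 m² sabins.
Room volume: 129.978 m³.
T = 0.161 V/A = 0.161·129.978/15.849 = 1.32 s.

1.32 s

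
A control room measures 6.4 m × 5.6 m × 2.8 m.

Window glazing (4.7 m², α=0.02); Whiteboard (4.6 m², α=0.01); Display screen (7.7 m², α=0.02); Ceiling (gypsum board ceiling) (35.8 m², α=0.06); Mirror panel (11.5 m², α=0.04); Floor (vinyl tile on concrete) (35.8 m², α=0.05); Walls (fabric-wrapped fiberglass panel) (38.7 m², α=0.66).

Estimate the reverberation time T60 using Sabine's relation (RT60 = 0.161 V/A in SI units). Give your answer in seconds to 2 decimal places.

0.53 seconds

A = Σ Sᵢαᵢ = 4.7*0.02 + 4.6*0.01 + 7.7*0.02 + 35.8*0.06 + 11.5*0.04 + 35.8*0.05 + 38.7*0.66 = 30.234 sabins.
V = 6.4·5.6·2.8 = 100.352 m³.
RT60 = 0.161 · V / A = 0.161 × 100.352 / 30.234 = 0.53 s.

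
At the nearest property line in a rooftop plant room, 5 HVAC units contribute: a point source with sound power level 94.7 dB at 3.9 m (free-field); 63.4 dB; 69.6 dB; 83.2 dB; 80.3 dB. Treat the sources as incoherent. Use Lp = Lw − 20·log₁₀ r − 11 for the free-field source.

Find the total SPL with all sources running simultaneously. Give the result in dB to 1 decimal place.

Source at 3.9 m: Lp = 94.7 − 20·log₁₀(3.9) − 11 = 71.9 dB.
Σ 10^(Lᵢ/10) = 3.429e+08.
Back to dB: 10·log₁₀ Σ = 85.4 dB.

85.4 dB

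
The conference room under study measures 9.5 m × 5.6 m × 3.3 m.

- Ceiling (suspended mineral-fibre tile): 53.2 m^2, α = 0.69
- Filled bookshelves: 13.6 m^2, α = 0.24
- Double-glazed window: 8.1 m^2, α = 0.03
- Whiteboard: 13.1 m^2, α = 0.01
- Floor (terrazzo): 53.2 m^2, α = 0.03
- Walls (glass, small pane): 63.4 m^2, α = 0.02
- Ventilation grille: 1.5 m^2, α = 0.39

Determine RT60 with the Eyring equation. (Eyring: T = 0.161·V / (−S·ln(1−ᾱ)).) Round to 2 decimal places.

0.57 s

S = Σ Sᵢ = 206.1 m^2.
Absorption A = 53.2×0.69 + 13.6×0.24 + 8.1×0.03 + 13.1×0.01 + 53.2×0.03 + 63.4×0.02 + 1.5×0.39 = 43.795 sabins.
ᾱ = 43.795 / 206.1 = 0.2125.
−S·ln(1−ᾱ) = −206.1 × ln(1 − 0.2125) = 49.236.
V = 9.5 × 5.6 × 3.3 = 175.56 m³.
T = 0.161·V/[−S·ln(1−ᾱ)] = 0.161·175.56/49.236 = 0.57 s.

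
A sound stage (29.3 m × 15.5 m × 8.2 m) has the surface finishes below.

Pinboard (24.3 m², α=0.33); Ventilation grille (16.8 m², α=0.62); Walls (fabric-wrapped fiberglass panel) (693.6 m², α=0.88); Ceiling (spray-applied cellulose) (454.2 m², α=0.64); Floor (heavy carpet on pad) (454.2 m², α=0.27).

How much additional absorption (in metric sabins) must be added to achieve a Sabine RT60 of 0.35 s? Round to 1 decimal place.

Summing Sᵢαᵢ: 8.019 + 10.416 + 610.368 + 290.688 + 122.634 → A₁ = 1042.125 sabins.
Target A₂ = 0.161·3724.03/0.35 = 1713.054 sabins (V = 3724.03 m³).
Additional absorption ΔA = 1713.054 − 1042.125 = 670.9 sabins.

670.9 sabins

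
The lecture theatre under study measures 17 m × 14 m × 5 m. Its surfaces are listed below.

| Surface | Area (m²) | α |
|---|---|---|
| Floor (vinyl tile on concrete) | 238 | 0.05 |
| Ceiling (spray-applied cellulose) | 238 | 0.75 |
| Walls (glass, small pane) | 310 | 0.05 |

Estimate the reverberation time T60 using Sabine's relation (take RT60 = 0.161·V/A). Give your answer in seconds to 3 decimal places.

Total absorption A = 238×0.05 + 238×0.75 + 310×0.05
  = 11.900 + 178.500 + 15.500 = 205.900 m² sabins.
V = 17·14·5 = 1190 m³.
Sabine: RT60 = 0.161 × 1190 / 205.900 = 0.931 s.

0.931 s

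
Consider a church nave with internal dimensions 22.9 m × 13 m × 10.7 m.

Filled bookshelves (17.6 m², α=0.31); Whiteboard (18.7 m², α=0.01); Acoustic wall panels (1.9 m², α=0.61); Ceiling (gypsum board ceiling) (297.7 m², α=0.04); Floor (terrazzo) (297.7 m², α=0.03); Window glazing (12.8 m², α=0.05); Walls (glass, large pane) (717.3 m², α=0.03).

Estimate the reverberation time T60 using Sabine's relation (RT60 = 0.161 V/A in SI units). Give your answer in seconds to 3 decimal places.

10.298 s

Equivalent absorption area: A = 17.6*0.31 + 18.7*0.01 + 1.9*0.61 + 297.7*0.04 + 297.7*0.03 + 12.8*0.05 + 717.3*0.03 = 49.800 m².
V = 22.9·13·10.7 = 3185.39 m³.
Sabine: RT60 = 0.161 × 3185.39 / 49.800 = 10.298 s.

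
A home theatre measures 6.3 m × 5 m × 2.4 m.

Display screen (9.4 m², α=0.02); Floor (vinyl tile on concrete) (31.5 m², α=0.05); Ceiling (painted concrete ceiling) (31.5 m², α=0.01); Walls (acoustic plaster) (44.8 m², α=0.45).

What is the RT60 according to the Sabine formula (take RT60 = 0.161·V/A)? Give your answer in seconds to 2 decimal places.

0.55 sec

Summing Sᵢαᵢ: 0.188 + 1.575 + 0.315 + 20.160 → A = 22.238 sabins.
V = 6.3·5·2.4 = 75.6 m³.
T = 0.161 V/A = 0.161·75.6/22.238 = 0.55 s.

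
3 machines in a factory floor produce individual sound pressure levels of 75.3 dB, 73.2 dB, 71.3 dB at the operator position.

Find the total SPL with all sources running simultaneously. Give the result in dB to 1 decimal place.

78.3 dB

Converting to relative power and adding: 10^(75.3/10) + 10^(73.2/10) + 10^(71.3/10) = 6.827e+07.
Back to dB: 10·log₁₀ Σ = 78.3 dB.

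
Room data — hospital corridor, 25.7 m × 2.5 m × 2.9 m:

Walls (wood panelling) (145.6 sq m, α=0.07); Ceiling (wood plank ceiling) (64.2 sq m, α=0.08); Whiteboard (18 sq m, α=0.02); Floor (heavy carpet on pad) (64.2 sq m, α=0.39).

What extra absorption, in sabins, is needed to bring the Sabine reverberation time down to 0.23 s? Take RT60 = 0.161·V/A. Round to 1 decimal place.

A₁ = Σ Sᵢαᵢ = 145.6·0.07 + 64.2·0.08 + 18·0.02 + 64.2·0.39 = 40.726 sabins.
V = 186.325 m³. Required absorption A₂ = 0.161 × 186.325 / 0.23 = 130.427 sabins.
Shortfall: 130.427 − 40.726 = 89.7 sabins.

89.7 sabins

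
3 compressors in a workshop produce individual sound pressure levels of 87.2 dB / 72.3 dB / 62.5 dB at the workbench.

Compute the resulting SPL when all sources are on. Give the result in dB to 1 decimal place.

87.4 dB

Converting to relative power and adding: 10^(87.2/10) + 10^(72.3/10) + 10^(62.5/10) = 5.436e+08.
Combined level = 10 log₁₀(5.436e+08) = 87.4 dB.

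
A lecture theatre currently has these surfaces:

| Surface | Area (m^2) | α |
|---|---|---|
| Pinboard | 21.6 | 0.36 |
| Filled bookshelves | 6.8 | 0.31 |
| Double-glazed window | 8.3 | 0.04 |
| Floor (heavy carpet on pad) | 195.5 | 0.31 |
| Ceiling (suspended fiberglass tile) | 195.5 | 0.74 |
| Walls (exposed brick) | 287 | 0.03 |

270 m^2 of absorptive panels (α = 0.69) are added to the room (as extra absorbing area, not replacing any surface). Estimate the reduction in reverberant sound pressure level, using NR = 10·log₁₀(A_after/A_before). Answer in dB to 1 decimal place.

Total absorption A_before = 21.6*0.36 + 6.8*0.31 + 8.3*0.04 + 195.5*0.31 + 195.5*0.74 + 287*0.03
  = 7.776 + 2.108 + 0.332 + 60.605 + 144.670 + 8.610 = 224.101 m^2 sabins.
Added absorption = 270 × 0.69 = 186.300 sabins.
New total A_after = 410.401 sabins.
NR = 10·log₁₀(410.401/224.101) = 2.6 dB.

2.6 dB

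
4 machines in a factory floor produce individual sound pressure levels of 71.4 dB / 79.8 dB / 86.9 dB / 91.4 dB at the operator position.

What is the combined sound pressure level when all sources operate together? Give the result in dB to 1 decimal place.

Converting to relative power and adding: 10^(71.4/10) + 10^(79.8/10) + 10^(86.9/10) + 10^(91.4/10) = 1.979e+09.
Back to dB: 10·log₁₀ Σ = 93.0 dB.

93.0 dB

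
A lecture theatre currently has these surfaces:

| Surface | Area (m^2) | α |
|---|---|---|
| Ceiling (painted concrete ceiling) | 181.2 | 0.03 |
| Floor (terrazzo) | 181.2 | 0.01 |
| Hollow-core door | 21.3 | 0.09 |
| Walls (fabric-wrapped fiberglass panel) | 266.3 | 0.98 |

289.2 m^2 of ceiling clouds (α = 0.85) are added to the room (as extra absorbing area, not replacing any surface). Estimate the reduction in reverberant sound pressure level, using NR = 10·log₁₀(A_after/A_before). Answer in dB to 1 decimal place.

Equivalent absorption area: A_before = 181.2×0.03 + 181.2×0.01 + 21.3×0.09 + 266.3×0.98 = 270.139 m^2.
Added absorption = 289.2 × 0.85 = 245.820 sabins.
New total A_after = 515.959 sabins.
NR = 10·log₁₀(515.959/270.139) = 2.8 dB.

2.8 dB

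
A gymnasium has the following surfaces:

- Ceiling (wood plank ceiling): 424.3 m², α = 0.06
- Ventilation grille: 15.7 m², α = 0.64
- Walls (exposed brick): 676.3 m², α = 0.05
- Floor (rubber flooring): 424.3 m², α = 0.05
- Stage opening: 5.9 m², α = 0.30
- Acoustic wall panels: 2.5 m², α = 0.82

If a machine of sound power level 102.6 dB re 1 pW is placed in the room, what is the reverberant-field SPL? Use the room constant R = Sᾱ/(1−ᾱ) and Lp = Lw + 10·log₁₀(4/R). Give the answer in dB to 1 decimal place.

88.6 dB

A = 94.356 sabins; S = 1549.0 m².
ᾱ = 0.0609, so room constant R = A/(1−ᾱ) = 100.475 m².
Lp = Lw + 10 log₁₀(4/R) = 102.6 -14.00 = 88.6 dB.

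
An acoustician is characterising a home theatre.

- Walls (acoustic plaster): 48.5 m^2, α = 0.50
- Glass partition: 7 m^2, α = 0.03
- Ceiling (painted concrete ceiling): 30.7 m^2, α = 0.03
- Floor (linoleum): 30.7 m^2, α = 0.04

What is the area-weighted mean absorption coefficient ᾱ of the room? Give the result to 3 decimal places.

Total surface area S = 116.9 m^2.
Σ(Sᵢαᵢ) = 48.5×0.50 + 7×0.03 + 30.7×0.03 + 30.7×0.04 = 26.609.
ᾱ = A/S = 0.228.

0.228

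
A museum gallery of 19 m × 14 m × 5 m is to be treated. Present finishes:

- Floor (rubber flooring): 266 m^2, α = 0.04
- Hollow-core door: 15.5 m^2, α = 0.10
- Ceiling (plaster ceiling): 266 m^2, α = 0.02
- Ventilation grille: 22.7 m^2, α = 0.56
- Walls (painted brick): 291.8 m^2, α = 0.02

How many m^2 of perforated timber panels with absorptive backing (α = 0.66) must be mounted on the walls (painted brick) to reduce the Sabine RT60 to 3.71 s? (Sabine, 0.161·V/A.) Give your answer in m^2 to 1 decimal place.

33.8

Total absorption A₁ = 266*0.04 + 15.5*0.10 + 266*0.02 + 22.7*0.56 + 291.8*0.02
  = 10.640 + 1.550 + 5.320 + 12.712 + 5.836 = 36.058 m^2 sabins.
V = 1330 m³. Target absorption A₂ = 0.161 × 1330 / 3.71 = 57.717 sabins.
Absorption to add: 57.717 − 36.058 = 21.659 sabins.
Net gain per m^2: Δα = 0.66 − 0.02 = 0.64.
Area = ΔA/Δα = 21.659/0.64 = 33.8 m^2.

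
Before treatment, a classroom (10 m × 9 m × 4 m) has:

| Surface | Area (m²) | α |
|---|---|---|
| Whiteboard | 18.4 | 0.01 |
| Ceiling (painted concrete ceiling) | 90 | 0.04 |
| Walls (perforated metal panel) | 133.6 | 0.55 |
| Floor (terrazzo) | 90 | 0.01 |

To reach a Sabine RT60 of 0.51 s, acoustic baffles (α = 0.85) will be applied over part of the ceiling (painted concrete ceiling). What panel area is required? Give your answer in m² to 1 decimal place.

43.8

Total absorption A₁ = 18.4*0.01 + 90*0.04 + 133.6*0.55 + 90*0.01
  = 0.184 + 3.600 + 73.480 + 0.900 = 78.164 m² sabins.
V = 360 m³. Target absorption A₂ = 0.161 × 360 / 0.51 = 113.647 sabins.
Absorption to add: 113.647 − 78.164 = 35.483 sabins.
Each m² of panel replacing the ceiling (painted concrete ceiling) adds (0.85 − 0.04) = 0.81 sabins.
Panel area = 35.483 / 0.81 = 43.8 m².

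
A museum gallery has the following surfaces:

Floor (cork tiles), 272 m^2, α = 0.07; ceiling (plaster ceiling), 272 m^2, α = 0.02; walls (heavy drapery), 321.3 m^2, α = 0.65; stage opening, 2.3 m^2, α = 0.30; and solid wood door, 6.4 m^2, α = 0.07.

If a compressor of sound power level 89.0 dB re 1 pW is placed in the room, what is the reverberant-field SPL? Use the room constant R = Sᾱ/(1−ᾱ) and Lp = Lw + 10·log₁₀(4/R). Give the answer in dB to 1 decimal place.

Σ(Sᵢαᵢ) = 272×0.07 + 272×0.02 + 321.3×0.65 + 2.3×0.30 + 6.4×0.07 = 234.463; total area S = 874.0 m^2.
ᾱ = 0.2683, so room constant R = A/(1−ᾱ) = 320.436 m^2.
Lp = 89.0 + 10·log₁₀(4/320.436) = 89.0 + (-19.04) = 70.0 dB.

70.0 dB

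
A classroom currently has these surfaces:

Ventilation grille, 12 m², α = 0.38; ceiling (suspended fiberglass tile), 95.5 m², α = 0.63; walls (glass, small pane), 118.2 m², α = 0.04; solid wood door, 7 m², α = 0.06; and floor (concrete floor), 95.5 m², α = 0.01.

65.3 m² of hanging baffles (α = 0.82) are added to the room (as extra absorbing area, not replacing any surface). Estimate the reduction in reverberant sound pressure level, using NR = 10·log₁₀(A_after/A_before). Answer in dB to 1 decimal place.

2.4 dB

A_before = Σ Sᵢαᵢ = 12·0.38 + 95.5·0.63 + 118.2·0.04 + 7·0.06 + 95.5·0.01 = 70.828 sabins.
Treatment contributes 65.3·0.82 = 53.546 sabins.
New total A_after = 124.374 sabins.
Reduction = 10 log₁₀(A_after/A_before) = 10 log₁₀(1.7560) = 2.4 dB.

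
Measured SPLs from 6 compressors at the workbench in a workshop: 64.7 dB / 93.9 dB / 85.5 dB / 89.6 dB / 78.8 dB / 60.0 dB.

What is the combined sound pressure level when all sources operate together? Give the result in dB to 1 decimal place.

95.8 dB

Σ 10^(Lᵢ/10) = 3.801e+09.
Combined level = 10 log₁₀(3.801e+09) = 95.8 dB.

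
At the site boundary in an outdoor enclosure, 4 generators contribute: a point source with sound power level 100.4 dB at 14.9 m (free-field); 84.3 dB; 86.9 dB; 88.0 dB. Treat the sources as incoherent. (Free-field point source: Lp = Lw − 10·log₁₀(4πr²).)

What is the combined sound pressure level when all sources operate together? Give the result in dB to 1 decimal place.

Source at 14.9 m: Lp = 100.4 − 10·log₁₀(4π·14.9²) = 100.4 − 10·log₁₀(2789.860) = 65.9 dB.
Σ 10^(Lᵢ/10) = 1.394e+09.
Back to dB: 10·log₁₀ Σ = 91.4 dB.

91.4 dB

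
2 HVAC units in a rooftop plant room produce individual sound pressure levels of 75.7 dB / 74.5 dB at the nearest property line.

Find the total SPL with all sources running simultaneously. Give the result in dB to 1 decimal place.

78.2 dB

Converting to relative power and adding: 10^(75.7/10) + 10^(74.5/10) = 6.534e+07.
Combined level = 10 log₁₀(6.534e+07) = 78.2 dB.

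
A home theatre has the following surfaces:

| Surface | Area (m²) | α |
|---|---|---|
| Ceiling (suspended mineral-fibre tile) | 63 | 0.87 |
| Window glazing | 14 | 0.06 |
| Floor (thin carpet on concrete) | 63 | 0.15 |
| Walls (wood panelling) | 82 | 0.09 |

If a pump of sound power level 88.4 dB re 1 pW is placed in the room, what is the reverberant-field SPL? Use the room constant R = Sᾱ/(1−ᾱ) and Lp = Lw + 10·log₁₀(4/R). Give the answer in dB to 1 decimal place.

A = 72.480 sabins; S = 222.0 m².
ᾱ = 72.480/222.0 = 0.3265; R = Sᾱ/(1−ᾱ) = 72.480/(1−0.3265) = 107.617 m².
Lp = Lw + 10 log₁₀(4/R) = 88.4 -14.30 = 74.1 dB.

74.1 dB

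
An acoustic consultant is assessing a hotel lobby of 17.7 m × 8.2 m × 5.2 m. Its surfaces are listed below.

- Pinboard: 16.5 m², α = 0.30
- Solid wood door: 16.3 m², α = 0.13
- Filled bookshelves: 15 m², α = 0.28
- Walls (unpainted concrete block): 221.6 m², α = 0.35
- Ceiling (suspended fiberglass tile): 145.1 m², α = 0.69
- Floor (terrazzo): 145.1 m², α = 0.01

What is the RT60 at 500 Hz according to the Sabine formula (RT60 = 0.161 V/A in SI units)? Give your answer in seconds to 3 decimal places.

0.638 s

Total absorption A = 16.5×0.30 + 16.3×0.13 + 15×0.28 + 221.6×0.35 + 145.1×0.69 + 145.1×0.01
  = 4.950 + 2.119 + 4.200 + 77.560 + 100.119 + 1.451 = 190.399 m² sabins.
Volume V = 17.7 × 8.2 × 5.2 = 754.728 m³.
Sabine: RT60 = 0.161 × 754.728 / 190.399 = 0.638 s.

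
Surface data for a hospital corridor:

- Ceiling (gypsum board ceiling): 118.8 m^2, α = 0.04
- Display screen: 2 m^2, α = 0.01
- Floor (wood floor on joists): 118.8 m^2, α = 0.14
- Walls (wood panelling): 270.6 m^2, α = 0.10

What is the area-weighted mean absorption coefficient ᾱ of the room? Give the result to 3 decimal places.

0.095

Total surface area S = 510.2 m^2.
Σ(Sᵢαᵢ) = 118.8×0.04 + 2×0.01 + 118.8×0.14 + 270.6×0.10 = 48.464.
ᾱ = A/S = 0.095.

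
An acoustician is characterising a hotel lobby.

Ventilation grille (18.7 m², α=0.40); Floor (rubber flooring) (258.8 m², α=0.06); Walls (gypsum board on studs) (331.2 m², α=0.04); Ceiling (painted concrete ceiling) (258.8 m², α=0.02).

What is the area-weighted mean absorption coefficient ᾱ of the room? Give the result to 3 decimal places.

Total surface area S = 867.5 m².
Σ(Sᵢαᵢ) = 18.7×0.40 + 258.8×0.06 + 331.2×0.04 + 258.8×0.02 = 41.432.
ᾱ = 41.432 / 867.5 = 0.048.

0.048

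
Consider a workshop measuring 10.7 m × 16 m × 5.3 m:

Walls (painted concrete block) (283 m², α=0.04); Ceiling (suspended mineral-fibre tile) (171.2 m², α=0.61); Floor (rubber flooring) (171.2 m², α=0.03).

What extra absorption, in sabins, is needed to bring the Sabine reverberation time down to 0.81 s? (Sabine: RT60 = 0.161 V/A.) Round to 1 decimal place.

Equivalent absorption area: A₁ = 283*0.04 + 171.2*0.61 + 171.2*0.03 = 120.888 m².
V = 907.36 m³. Required absorption A₂ = 0.161 × 907.36 / 0.81 = 180.352 sabins.
Shortfall: 180.352 − 120.888 = 59.5 sabins.

59.5 sabins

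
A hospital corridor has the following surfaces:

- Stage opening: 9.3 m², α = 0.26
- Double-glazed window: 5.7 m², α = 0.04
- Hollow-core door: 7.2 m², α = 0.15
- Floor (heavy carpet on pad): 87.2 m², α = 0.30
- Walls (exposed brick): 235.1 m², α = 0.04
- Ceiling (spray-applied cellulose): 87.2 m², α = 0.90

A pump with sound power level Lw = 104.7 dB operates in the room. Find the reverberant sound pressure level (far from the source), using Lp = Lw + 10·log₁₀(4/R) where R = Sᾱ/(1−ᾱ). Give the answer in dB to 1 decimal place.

88.6 dB

A = 117.770 sabins; S = 431.7 m².
ᾱ = 117.770/431.7 = 0.2728; R = Sᾱ/(1−ᾱ) = 117.770/(1−0.2728) = 161.950 m².
Lp = Lw + 10 log₁₀(4/R) = 104.7 -16.07 = 88.6 dB.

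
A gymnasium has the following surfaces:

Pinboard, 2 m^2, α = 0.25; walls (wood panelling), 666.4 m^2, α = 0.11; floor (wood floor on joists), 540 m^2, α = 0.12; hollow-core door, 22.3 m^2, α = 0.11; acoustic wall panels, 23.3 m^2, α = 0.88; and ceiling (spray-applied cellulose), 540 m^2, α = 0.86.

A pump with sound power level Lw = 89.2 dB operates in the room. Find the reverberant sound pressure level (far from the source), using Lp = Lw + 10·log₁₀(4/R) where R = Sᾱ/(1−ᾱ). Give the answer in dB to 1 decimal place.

Σ(Sᵢαᵢ) = 2·0.25 + 666.4·0.11 + 540·0.12 + 22.3·0.11 + 23.3·0.88 + 540·0.86 = 625.961; total area S = 1794.0 m^2.
ᾱ = 625.961/1794.0 = 0.3489; R = Sᾱ/(1−ᾱ) = 625.961/(1−0.3489) = 961.390 m^2.
Lp = Lw + 10 log₁₀(4/R) = 89.2 -23.81 = 65.4 dB.

65.4 dB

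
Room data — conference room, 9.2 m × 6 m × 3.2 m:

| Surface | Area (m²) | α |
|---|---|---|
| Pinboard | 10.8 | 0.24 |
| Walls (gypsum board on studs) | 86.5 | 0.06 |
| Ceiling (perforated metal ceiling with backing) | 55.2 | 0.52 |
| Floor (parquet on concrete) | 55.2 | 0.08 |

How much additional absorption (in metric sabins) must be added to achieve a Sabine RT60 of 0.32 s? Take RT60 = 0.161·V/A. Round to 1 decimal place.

48.0 sabins

Summing Sᵢαᵢ: 2.592 + 5.190 + 28.704 + 4.416 → A₁ = 40.902 sabins.
For T = 0.32 s, need A₂ = 0.161·V/T = 0.161·176.64/0.32 = 88.872 sabins.
Shortfall: 88.872 − 40.902 = 48.0 sabins.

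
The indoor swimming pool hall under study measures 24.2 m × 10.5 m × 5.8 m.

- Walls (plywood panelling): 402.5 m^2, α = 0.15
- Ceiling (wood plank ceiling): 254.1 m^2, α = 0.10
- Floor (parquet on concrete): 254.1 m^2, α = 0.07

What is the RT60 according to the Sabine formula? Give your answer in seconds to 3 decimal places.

Equivalent absorption area: A = 402.5·0.15 + 254.1·0.10 + 254.1·0.07 = 103.572 m^2.
Volume V = 24.2 × 10.5 × 5.8 = 1473.78 m³.
Sabine: RT60 = 0.161 × 1473.78 / 103.572 = 2.291 s.

2.291 s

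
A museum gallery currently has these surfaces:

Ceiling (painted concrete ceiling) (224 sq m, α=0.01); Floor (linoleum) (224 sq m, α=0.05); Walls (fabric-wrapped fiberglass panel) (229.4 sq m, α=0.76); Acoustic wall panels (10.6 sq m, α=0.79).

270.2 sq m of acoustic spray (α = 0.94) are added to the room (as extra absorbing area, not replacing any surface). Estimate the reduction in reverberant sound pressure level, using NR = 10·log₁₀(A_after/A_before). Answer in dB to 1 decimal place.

3.6 dB

Summing Sᵢαᵢ: 2.240 + 11.200 + 174.344 + 8.374 → A_before = 196.158 sabins.
Treatment contributes 270.2·0.94 = 253.988 sabins.
A_after = 196.158 + 253.988 = 450.146 sabins.
NR = 10·log₁₀(450.146/196.158) = 3.6 dB.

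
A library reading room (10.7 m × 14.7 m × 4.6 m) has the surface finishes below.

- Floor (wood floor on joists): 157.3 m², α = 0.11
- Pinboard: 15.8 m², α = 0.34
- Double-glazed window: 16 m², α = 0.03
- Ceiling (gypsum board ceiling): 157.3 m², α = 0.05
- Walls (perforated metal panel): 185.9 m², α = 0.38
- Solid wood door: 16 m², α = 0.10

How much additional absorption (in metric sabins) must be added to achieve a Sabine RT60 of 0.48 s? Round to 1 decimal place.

Total absorption A₁ = 157.3*0.11 + 15.8*0.34 + 16*0.03 + 157.3*0.05 + 185.9*0.38 + 16*0.10
  = 17.303 + 5.372 + 0.480 + 7.865 + 70.642 + 1.600 = 103.262 m² sabins.
For T = 0.48 s, need A₂ = 0.161·V/T = 0.161·723.534/0.48 = 242.685 sabins.
Additional absorption ΔA = 242.685 − 103.262 = 139.4 sabins.

139.4 sabins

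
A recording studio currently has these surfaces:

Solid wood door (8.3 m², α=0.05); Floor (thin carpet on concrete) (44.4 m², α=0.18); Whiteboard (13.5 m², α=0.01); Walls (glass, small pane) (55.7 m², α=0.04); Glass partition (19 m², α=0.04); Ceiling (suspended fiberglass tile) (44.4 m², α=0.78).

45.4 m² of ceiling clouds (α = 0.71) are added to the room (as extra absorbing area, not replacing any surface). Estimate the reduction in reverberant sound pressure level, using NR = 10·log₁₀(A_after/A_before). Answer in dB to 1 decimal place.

Equivalent absorption area: A_before = 8.3*0.05 + 44.4*0.18 + 13.5*0.01 + 55.7*0.04 + 19*0.04 + 44.4*0.78 = 46.162 m².
Treatment contributes 45.4·0.71 = 32.234 sabins.
A_after = 46.162 + 32.234 = 78.396 sabins.
NR = 10·log₁₀(78.396/46.162) = 2.3 dB.

2.3 dB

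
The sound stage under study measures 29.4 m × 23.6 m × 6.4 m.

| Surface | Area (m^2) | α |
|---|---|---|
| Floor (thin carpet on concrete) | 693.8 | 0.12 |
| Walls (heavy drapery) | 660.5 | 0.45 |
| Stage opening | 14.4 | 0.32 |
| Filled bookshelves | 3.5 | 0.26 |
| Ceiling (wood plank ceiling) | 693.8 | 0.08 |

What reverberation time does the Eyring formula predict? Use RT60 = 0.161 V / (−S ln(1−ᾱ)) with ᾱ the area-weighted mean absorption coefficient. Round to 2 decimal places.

1.44 seconds

Total surface area S = 693.8 + 660.5 + 14.4 + 3.5 + 693.8 = 2066.0 m^2.
Absorption A = 693.8×0.12 + 660.5×0.45 + 14.4×0.32 + 3.5×0.26 + 693.8×0.08 = 441.503 sabins.
ᾱ = 441.503 / 2066.0 = 0.2137.
Eyring denominator: −S ln(1−ᾱ) = 496.701.
V = 29.4 × 23.6 × 6.4 = 4440.576 m³.
RT60 = 0.161 × 4440.576 / 496.701 = 1.44 s.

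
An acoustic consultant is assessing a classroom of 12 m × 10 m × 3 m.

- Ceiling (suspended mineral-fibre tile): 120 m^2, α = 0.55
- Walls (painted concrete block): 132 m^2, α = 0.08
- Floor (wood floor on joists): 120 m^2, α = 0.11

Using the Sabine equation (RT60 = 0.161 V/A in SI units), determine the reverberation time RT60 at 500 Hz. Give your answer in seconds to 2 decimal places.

0.65 s

Total absorption A = 120·0.55 + 132·0.08 + 120·0.11
  = 66.000 + 10.560 + 13.200 = 89.760 m^2 sabins.
Room volume: 360 m³.
Sabine: RT60 = 0.161 × 360 / 89.760 = 0.65 s.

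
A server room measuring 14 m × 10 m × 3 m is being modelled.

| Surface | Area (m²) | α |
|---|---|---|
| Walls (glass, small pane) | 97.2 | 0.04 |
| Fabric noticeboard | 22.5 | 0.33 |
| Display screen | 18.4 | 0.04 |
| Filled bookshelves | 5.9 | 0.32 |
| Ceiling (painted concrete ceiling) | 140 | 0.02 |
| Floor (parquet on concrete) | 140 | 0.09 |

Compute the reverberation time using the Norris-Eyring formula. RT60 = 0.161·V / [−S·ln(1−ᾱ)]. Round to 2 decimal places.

Total surface area S = 97.2 + 22.5 + 18.4 + 5.9 + 140 + 140 = 424.0 m².
Σ(Sᵢαᵢ) = 97.2×0.04 + 22.5×0.33 + 18.4×0.04 + 5.9×0.32 + 140×0.02 + 140×0.09 = 29.337.
ᾱ = 29.337 / 424.0 = 0.0692.
−S·ln(1−ᾱ) = −424.0 × ln(1 − 0.0692) = 30.405.
V = 14 × 10 × 3 = 420 m³.
T = 0.161·V/[−S·ln(1−ᾱ)] = 0.161·420/30.405 = 2.22 s.

2.22 s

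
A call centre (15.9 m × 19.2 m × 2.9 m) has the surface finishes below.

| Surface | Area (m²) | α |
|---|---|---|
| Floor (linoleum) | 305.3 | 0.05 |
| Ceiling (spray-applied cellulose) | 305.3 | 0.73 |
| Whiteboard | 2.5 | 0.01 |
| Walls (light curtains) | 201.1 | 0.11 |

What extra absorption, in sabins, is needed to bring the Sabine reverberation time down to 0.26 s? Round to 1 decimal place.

287.9 sabins

Summing Sᵢαᵢ: 15.265 + 222.869 + 0.025 + 22.121 → A₁ = 260.280 sabins.
Target A₂ = 0.161·885.312/0.26 = 548.212 sabins (V = 885.312 m³).
ΔA = A₂ − A₁ = 548.212 − 260.280 = 287.9 sabins.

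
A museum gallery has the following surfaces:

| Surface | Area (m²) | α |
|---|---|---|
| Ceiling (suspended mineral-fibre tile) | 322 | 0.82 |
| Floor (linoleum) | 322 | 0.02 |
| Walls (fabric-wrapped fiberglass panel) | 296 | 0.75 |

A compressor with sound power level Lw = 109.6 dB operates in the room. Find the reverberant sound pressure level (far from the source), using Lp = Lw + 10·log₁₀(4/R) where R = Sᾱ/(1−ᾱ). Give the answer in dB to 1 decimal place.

Σ(Sᵢαᵢ) = 322·0.82 + 322·0.02 + 296·0.75 = 492.480; total area S = 940.0 m².
ᾱ = 492.480/940.0 = 0.5239; R = Sᾱ/(1−ᾱ) = 492.480/(1−0.5239) = 1034.405 m².
Lp = Lw + 10 log₁₀(4/R) = 109.6 -24.13 = 85.5 dB.

85.5 dB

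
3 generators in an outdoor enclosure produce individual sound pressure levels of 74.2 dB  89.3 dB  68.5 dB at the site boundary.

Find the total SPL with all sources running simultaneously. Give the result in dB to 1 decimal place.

89.5 dB

Converting to relative power and adding: 10^(74.2/10) + 10^(89.3/10) + 10^(68.5/10) = 8.845e+08.
Back to dB: 10·log₁₀ Σ = 89.5 dB.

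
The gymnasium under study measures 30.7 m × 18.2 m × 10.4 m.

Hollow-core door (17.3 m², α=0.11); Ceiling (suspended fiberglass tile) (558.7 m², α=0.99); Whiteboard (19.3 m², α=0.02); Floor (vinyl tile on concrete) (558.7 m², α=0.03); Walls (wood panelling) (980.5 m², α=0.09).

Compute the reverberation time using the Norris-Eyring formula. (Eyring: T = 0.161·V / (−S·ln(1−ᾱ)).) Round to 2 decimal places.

Total surface area S = 17.3 + 558.7 + 19.3 + 558.7 + 980.5 = 2134.5 m².
Σ(Sᵢαᵢ) = 17.3×0.11 + 558.7×0.99 + 19.3×0.02 + 558.7×0.03 + 980.5×0.09 = 660.408.
Mean coefficient ᾱ = A/S = 0.3094.
Eyring denominator: −S ln(1−ᾱ) = 790.180.
V = 30.7 × 18.2 × 10.4 = 5810.896 m³.
T = 0.161·V/[−S·ln(1−ᾱ)] = 0.161·5810.896/790.180 = 1.18 s.

1.18 s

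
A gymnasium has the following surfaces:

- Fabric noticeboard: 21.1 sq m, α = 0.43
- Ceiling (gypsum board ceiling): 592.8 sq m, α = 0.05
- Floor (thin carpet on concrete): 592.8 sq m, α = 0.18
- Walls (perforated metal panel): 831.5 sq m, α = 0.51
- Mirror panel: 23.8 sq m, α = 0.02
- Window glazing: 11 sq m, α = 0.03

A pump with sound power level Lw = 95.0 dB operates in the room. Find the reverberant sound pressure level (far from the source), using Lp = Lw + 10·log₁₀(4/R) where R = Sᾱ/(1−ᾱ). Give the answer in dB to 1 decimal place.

72.1 dB

A = 570.288 sabins; S = 2073.0 sq m.
ᾱ = 570.288/2073.0 = 0.2751; R = Sᾱ/(1−ᾱ) = 570.288/(1−0.2751) = 786.713 sq m.
Lp = 95.0 + 10·log₁₀(4/786.713) = 95.0 + (-22.94) = 72.1 dB.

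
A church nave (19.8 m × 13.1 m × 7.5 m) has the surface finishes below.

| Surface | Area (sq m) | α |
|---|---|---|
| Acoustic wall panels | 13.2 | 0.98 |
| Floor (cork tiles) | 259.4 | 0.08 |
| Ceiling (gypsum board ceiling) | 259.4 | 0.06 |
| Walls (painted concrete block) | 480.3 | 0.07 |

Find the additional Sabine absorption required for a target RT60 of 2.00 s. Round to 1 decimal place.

Equivalent absorption area: A₁ = 13.2*0.98 + 259.4*0.08 + 259.4*0.06 + 480.3*0.07 = 82.873 sq m.
Target A₂ = 0.161·1945.35/2.00 = 156.601 sabins (V = 1945.35 m³).
ΔA = A₂ − A₁ = 156.601 − 82.873 = 73.7 sabins.

73.7 sabins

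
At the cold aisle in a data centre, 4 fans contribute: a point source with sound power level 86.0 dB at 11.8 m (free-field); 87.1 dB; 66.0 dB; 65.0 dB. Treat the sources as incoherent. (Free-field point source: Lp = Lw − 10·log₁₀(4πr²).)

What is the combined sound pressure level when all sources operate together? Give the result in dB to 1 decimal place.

Source at 11.8 m: Lp = 86.0 − 10·log₁₀(4π·11.8²) = 86.0 − 10·log₁₀(1749.741) = 53.6 dB.
Converting to relative power and adding: 10^(53.6/10) + 10^(87.1/10) + 10^(66.0/10) + 10^(65.0/10) = 5.202e+08.
L_total = 10·log₁₀(5.202e+08) = 87.2 dB.

87.2 dB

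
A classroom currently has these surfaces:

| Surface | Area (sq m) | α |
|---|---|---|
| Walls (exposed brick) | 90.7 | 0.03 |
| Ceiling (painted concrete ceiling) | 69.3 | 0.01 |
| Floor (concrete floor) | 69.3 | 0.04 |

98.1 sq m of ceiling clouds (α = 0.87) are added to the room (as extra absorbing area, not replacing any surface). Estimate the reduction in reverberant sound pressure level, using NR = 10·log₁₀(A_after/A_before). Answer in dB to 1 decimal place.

Total absorption A_before = 90.7*0.03 + 69.3*0.01 + 69.3*0.04
  = 2.721 + 0.693 + 2.772 = 6.186 sq m sabins.
Treatment contributes 98.1·0.87 = 85.347 sabins.
A_after = 6.186 + 85.347 = 91.533 sabins.
NR = 10·log₁₀(91.533/6.186) = 11.7 dB.

11.7 dB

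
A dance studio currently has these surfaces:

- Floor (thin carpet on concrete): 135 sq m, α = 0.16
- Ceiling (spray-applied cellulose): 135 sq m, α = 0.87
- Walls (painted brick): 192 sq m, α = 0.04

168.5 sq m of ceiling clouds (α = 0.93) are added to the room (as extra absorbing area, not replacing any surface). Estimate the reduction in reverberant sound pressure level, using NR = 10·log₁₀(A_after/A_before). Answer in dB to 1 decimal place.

3.2 dB

Summing Sᵢαᵢ: 21.600 + 117.450 + 7.680 → A_before = 146.730 sabins.
Treatment contributes 168.5·0.93 = 156.705 sabins.
A_after = 146.730 + 156.705 = 303.435 sabins.
NR = 10·log₁₀(303.435/146.730) = 3.2 dB.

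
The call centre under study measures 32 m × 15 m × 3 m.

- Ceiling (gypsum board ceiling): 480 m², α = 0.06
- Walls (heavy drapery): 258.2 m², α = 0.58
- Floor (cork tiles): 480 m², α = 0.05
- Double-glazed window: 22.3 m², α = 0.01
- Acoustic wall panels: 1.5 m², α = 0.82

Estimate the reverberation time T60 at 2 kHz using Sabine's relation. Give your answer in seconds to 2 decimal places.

1.14 sec

Equivalent absorption area: A = 480*0.06 + 258.2*0.58 + 480*0.05 + 22.3*0.01 + 1.5*0.82 = 204.009 m².
V = 32·15·3 = 1440 m³.
Sabine: RT60 = 0.161 × 1440 / 204.009 = 1.14 s.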